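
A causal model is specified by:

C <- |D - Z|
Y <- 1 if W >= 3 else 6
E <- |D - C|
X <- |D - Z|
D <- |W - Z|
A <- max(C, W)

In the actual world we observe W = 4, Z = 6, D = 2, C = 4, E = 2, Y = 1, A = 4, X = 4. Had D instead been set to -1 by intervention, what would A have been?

The intervention breaks the incoming arrows to D: D <- |W - Z| no longer applies, and D = -1.
C = |D - Z|  [with D=-1, Z=6]  = 7
A = max(C, W)  [with C=7, W=4]  = 7

7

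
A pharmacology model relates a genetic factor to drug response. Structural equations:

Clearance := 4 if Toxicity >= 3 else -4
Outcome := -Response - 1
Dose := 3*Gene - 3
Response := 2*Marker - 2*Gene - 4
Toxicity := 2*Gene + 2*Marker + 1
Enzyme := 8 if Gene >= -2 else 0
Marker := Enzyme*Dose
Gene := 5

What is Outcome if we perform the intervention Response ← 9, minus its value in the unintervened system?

do(Response=9) replaces the equation Response := 2*Marker - 2*Gene - 4 with the constant Response = 9.
Outcome = -Response - 1  [with Response=9]  = -10
Without intervention: Dose = 3*Gene - 3  [with Gene=5]  = 12; Enzyme = 8 if Gene >= -2 else 0  [with Gene=5]  = 8; Marker = Enzyme*Dose  [with Enzyme=8, Dose=12]  = 96; Response = 2*Marker - 2*Gene - 4  [with Marker=96, Gene=5]  = 178; Outcome = -Response - 1  [with Response=178]  = -179.
Change = -10 − (-179) = 169.

169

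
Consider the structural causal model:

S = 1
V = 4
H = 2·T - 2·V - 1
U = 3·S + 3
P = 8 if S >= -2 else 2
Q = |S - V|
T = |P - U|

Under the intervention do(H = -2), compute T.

2

Intervening sets H = -2 and removes its equation (H = 2·T - 2·V - 1).
Since T is not a descendant of the intervened variable, it is unaffected.
U = 3·S + 3  [with S=1]  = 6
P = 8 if S >= -2 else 2  [with S=1]  = 8
T = |P - U|  [with P=8, U=6]  = 2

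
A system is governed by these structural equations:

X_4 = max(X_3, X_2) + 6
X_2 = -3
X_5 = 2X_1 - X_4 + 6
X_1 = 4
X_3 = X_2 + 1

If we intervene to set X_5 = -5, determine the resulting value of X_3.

-2

do(X_5=-5) replaces the equation X_5 = 2X_1 - X_4 + 6 with the constant X_5 = -5.
X_3 is not downstream of the intervention, so its value is determined by the original equations.
X_3 = X_2 + 1  [with X_2=-3]  = -2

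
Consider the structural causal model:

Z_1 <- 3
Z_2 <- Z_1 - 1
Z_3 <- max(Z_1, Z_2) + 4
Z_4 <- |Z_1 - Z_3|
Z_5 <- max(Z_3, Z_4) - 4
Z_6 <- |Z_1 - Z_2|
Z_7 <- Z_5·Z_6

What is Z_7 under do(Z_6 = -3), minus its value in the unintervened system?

Intervening sets Z_6 = -3 and removes its equation (Z_6 <- |Z_1 - Z_2|).
Z_2 = Z_1 - 1  [with Z_1=3]  = 2
Z_3 = max(Z_1, Z_2) + 4  [with Z_1=3, Z_2=2]  = 7
Z_4 = |Z_1 - Z_3|  [with Z_1=3, Z_3=7]  = 4
Z_5 = max(Z_3, Z_4) - 4  [with Z_3=7, Z_4=4]  = 3
Z_7 = Z_5·Z_6  [with Z_5=3, Z_6=-3]  = -9
Without intervention: Z_2 = Z_1 - 1  [with Z_1=3]  = 2; Z_3 = max(Z_1, Z_2) + 4  [with Z_1=3, Z_2=2]  = 7; Z_4 = |Z_1 - Z_3|  [with Z_1=3, Z_3=7]  = 4; Z_5 = max(Z_3, Z_4) - 4  [with Z_3=7, Z_4=4]  = 3; Z_6 = |Z_1 - Z_2|  [with Z_1=3, Z_2=2]  = 1; Z_7 = Z_5·Z_6  [with Z_5=3, Z_6=1]  = 3.
Change = -9 − 3 = -12.

-12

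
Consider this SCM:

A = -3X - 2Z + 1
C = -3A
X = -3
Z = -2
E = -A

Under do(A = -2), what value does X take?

-3

Under do(A=-2), the mechanism A = -3X - 2Z + 1 is discarded; A is fixed at -2.
X is not downstream of the intervention, so its value is determined by the original equations.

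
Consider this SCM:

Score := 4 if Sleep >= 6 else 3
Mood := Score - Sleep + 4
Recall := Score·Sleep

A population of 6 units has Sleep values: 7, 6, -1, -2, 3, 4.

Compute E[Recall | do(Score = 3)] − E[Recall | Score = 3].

5.5

Every unit gets Score=3 under the intervention. Recall values become 21, 18, -3, -6, 9, 12; E[Recall|do(Score=3)] = 8.5.
Observing Score=3 restricts to units where Score's equation naturally yields 3: Sleep ∈ {-1, -2, 3, 4}. In that subpopulation Recall = -3, -6, 9, 12, mean 3.
Difference = 8.5 − 3 = 5.5.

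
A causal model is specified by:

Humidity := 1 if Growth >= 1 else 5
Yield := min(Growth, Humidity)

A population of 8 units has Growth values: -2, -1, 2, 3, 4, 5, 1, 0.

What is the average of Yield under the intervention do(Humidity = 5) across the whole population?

1.5

Under do(Humidity=5), Humidity's equation is replaced by Humidity=5 for every unit. Per-unit Yield: -2, -1, 2, 3, 4, 5, 1, 0. Mean = 1.5.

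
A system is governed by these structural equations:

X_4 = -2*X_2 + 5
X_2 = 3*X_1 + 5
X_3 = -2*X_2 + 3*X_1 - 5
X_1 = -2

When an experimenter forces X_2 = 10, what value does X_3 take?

The intervention breaks the incoming arrows to X_2: X_2 = 3*X_1 + 5 no longer applies, and X_2 = 10.
X_3 = -2*X_2 + 3*X_1 - 5  [with X_2=10, X_1=-2]  = -31

-31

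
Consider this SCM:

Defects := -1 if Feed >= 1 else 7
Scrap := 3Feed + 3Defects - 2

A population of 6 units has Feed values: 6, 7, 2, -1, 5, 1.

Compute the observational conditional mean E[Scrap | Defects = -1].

Conditioning on Defects=-1 selects the 5 unit(s) with Feed ∈ {6, 7, 2, 5, 1}. Their Scrap values: 13, 16, 1, 10, -2. Mean = 7.6.

7.6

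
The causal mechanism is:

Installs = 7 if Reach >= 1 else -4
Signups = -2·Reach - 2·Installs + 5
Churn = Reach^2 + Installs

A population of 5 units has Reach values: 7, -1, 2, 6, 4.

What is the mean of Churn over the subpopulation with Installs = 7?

33.25

Conditioning on Installs=7 selects the 4 unit(s) with Reach ∈ {7, 2, 6, 4}. Their Churn values: 56, 11, 43, 23. Mean = 33.25.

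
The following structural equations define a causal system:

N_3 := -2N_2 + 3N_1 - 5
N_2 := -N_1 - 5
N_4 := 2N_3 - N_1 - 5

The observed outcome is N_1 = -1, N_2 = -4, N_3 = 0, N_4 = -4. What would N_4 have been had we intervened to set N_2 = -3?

Under do(N_2=-3), the mechanism N_2 := -N_1 - 5 is discarded; N_2 is fixed at -3.
N_3 = -2N_2 + 3N_1 - 5  [with N_2=-3, N_1=-1]  = -2
N_4 = 2N_3 - N_1 - 5  [with N_3=-2, N_1=-1]  = -8

-8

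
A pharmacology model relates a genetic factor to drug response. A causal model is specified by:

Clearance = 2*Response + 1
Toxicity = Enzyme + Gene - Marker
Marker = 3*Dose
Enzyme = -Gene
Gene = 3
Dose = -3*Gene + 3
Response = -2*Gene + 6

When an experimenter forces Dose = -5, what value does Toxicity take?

15

Under do(Dose=-5), the mechanism Dose = -3*Gene + 3 is discarded; Dose is fixed at -5.
Enzyme = -Gene  [with Gene=3]  = -3
Marker = 3*Dose  [with Dose=-5]  = -15
Toxicity = Enzyme + Gene - Marker  [with Enzyme=-3, Gene=3, Marker=-15]  = 15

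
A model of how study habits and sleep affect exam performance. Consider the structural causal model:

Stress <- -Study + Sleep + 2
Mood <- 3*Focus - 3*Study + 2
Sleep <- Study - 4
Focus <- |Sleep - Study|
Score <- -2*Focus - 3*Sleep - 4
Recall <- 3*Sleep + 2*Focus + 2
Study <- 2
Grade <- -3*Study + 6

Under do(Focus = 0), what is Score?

Intervening sets Focus = 0 and removes its equation (Focus <- |Sleep - Study|).
Sleep = Study - 4  [with Study=2]  = -2
Score = -2*Focus - 3*Sleep - 4  [with Focus=0, Sleep=-2]  = 2

2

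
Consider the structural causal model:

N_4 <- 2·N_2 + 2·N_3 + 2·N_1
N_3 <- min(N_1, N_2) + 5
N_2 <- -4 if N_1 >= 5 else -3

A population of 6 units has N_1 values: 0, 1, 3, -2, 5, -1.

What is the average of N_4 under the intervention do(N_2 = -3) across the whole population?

0

Every unit gets N_2=-3 under the intervention. N_4 values become -2, 0, 4, -6, 8, -4; E[N_4|do(N_2=-3)] = 0.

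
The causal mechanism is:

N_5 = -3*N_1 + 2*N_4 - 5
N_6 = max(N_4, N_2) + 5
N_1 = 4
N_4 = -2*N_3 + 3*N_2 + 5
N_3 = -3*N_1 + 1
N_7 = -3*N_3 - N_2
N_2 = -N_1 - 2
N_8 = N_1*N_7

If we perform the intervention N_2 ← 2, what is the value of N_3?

-11

The intervention breaks the incoming arrows to N_2: N_2 = -N_1 - 2 no longer applies, and N_2 = 2.
Since N_3 is not a descendant of the intervened variable, it is unaffected.
N_3 = -3*N_1 + 1  [with N_1=4]  = -11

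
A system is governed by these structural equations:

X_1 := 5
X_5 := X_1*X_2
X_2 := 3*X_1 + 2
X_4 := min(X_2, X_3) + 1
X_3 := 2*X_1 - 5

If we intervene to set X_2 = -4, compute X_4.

-3

Under do(X_2=-4), the mechanism X_2 := 3*X_1 + 2 is discarded; X_2 is fixed at -4.
X_3 = 2*X_1 - 5  [with X_1=5]  = 5
X_4 = min(X_2, X_3) + 1  [with X_2=-4, X_3=5]  = -3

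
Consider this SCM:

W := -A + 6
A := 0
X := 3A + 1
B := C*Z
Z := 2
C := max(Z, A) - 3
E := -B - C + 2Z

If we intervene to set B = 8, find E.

-3

Under do(B=8), the mechanism B := C*Z is discarded; B is fixed at 8.
C = max(Z, A) - 3  [with Z=2, A=0]  = -1
E = -B - C + 2Z  [with B=8, C=-1, Z=2]  = -3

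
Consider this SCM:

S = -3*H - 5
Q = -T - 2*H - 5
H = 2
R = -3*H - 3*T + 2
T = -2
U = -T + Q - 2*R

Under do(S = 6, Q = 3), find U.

The joint intervention fixes S = 6, Q = 3, removing each variable's own equation.
R = -3*H - 3*T + 2  [with H=2, T=-2]  = 2
U = -T + Q - 2*R  [with T=-2, Q=3, R=2]  = 1

1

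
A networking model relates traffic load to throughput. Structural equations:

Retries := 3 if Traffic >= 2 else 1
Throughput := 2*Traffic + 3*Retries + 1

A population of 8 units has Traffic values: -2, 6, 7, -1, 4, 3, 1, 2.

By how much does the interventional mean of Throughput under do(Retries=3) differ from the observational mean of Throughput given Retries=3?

-3.8

The intervention sets Retries=3 in all 8 units regardless of Traffic. Recomputing Throughput per unit gives 6, 22, 24, 8, 18, 16, 12, 14; average 15.
Conditioning on Retries=3 selects the 5 unit(s) with Traffic ∈ {6, 7, 4, 3, 2}. Their Throughput values: 22, 24, 18, 16, 14. Mean = 18.8.
Difference = 15 − 18.8 = -3.8.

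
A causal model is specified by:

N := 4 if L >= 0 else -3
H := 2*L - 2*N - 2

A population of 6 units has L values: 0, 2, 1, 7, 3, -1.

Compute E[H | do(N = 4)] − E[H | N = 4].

-1.2

do(N=4) breaks N's dependence on L. With N=4 fixed, H across the units is -10, -6, -8, 4, -4, -12, mean -6.
E[H|N=4] averages over only the 5 units with N=4 (L = 0, 2, 1, 7, 3): H = -10, -6, -8, 4, -4, mean -4.8.
Difference = -6 − (-4.8) = -1.2.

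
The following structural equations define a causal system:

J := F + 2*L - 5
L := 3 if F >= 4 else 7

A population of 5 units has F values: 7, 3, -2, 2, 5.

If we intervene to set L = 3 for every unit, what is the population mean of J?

Every unit gets L=3 under the intervention. J values become 8, 4, -1, 3, 6; E[J|do(L=3)] = 4.

4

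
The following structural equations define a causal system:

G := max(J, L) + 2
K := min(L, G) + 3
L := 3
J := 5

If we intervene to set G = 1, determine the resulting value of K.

4

The intervention breaks the incoming arrows to G: G := max(J, L) + 2 no longer applies, and G = 1.
K = min(L, G) + 3  [with L=3, G=1]  = 4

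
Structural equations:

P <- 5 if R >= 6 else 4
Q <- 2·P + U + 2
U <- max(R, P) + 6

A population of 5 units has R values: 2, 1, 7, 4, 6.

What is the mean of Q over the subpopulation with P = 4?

20

E[Q|P=4] averages over only the 3 units with P=4 (R = 2, 1, 4): Q = 20, 20, 20, mean 20.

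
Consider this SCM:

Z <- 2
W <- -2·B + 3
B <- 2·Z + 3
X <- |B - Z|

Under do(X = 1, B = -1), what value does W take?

The joint intervention fixes X = 1, B = -1, removing each variable's own equation.
W = -2·B + 3  [with B=-1]  = 5

5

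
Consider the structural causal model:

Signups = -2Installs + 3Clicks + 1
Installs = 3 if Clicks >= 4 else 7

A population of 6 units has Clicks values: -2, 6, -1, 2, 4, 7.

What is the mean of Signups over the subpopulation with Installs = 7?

-14

E[Signups|Installs=7] averages over only the 3 units with Installs=7 (Clicks = -2, -1, 2): Signups = -19, -16, -7, mean -14.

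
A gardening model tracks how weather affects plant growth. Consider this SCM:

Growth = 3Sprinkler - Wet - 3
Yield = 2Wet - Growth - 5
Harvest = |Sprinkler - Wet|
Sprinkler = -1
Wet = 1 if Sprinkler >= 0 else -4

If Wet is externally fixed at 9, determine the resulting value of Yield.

Under do(Wet=9), the mechanism Wet = 1 if Sprinkler >= 0 else -4 is discarded; Wet is fixed at 9.
Growth = 3Sprinkler - Wet - 3  [with Sprinkler=-1, Wet=9]  = -15
Yield = 2Wet - Growth - 5  [with Wet=9, Growth=-15]  = 28

28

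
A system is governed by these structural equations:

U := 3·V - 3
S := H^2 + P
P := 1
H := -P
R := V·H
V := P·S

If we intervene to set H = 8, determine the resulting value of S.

65

The intervention breaks the incoming arrows to H: H := -P no longer applies, and H = 8.
S = H^2 + P  [with H=8, P=1]  = 65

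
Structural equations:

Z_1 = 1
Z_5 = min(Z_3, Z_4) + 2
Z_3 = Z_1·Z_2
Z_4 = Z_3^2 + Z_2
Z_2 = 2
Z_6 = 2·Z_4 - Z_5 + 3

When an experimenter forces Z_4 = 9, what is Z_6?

17

Under do(Z_4=9), the mechanism Z_4 = Z_3^2 + Z_2 is discarded; Z_4 is fixed at 9.
Z_3 = Z_1·Z_2  [with Z_1=1, Z_2=2]  = 2
Z_5 = min(Z_3, Z_4) + 2  [with Z_3=2, Z_4=9]  = 4
Z_6 = 2·Z_4 - Z_5 + 3  [with Z_4=9, Z_5=4]  = 17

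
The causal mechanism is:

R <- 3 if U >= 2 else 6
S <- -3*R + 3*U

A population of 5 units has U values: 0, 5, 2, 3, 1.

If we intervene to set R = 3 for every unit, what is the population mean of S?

-2.4

Under do(R=3), R's equation is replaced by R=3 for every unit. Per-unit S: -9, 6, -3, 0, -6. Mean = -2.4.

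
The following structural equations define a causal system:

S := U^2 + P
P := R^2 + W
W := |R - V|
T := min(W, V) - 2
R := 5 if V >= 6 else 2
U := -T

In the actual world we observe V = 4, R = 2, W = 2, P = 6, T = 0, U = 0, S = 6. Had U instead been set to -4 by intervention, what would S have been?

Intervening sets U = -4 and removes its equation (U := -T).
R = 5 if V >= 6 else 2  [with V=4]  = 2
W = |R - V|  [with R=2, V=4]  = 2
P = R^2 + W  [with R=2, W=2]  = 6
S = U^2 + P  [with U=-4, P=6]  = 22

22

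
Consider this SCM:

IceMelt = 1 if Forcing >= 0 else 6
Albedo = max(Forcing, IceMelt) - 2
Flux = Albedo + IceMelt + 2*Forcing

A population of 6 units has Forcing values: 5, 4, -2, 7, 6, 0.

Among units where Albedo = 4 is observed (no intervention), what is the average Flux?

Conditioning on Albedo=4 selects the 2 unit(s) with Forcing ∈ {-2, 6}. Their Flux values: 6, 17. Mean = 11.5.

11.5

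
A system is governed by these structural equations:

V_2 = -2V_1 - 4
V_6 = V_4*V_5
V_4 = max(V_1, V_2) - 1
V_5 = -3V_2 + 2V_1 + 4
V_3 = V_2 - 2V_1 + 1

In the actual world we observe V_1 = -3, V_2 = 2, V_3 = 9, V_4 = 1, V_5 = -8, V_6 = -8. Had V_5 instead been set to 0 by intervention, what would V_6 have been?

0

The intervention breaks the incoming arrows to V_5: V_5 = -3V_2 + 2V_1 + 4 no longer applies, and V_5 = 0.
V_2 = -2V_1 - 4  [with V_1=-3]  = 2
V_4 = max(V_1, V_2) - 1  [with V_1=-3, V_2=2]  = 1
V_6 = V_4*V_5  [with V_4=1, V_5=0]  = 0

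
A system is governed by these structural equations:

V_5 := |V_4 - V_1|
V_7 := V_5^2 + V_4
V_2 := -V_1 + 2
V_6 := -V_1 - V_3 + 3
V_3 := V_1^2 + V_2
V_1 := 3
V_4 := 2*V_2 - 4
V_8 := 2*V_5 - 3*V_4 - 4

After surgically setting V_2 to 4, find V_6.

-13

Under do(V_2=4), the mechanism V_2 := -V_1 + 2 is discarded; V_2 is fixed at 4.
V_3 = V_1^2 + V_2  [with V_1=3, V_2=4]  = 13
V_6 = -V_1 - V_3 + 3  [with V_1=3, V_3=13]  = -13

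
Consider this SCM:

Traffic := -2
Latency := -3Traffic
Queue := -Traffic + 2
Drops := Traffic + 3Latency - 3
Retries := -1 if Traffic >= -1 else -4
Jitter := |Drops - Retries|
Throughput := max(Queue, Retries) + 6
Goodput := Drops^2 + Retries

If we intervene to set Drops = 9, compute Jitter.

Under do(Drops=9), the mechanism Drops := Traffic + 3Latency - 3 is discarded; Drops is fixed at 9.
Retries = -1 if Traffic >= -1 else -4  [with Traffic=-2]  = -4
Jitter = |Drops - Retries|  [with Drops=9, Retries=-4]  = 13

13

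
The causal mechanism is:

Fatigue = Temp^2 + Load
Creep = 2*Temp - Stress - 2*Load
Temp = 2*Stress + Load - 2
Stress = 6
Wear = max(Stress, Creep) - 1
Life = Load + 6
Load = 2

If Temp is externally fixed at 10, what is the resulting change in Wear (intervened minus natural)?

-4

do(Temp=10) replaces the equation Temp = 2*Stress + Load - 2 with the constant Temp = 10.
Creep = 2*Temp - Stress - 2*Load  [with Temp=10, Stress=6, Load=2]  = 10
Wear = max(Stress, Creep) - 1  [with Stress=6, Creep=10]  = 9
Without intervention: Temp = 2*Stress + Load - 2  [with Stress=6, Load=2]  = 12; Creep = 2*Temp - Stress - 2*Load  [with Temp=12, Stress=6, Load=2]  = 14; Wear = max(Stress, Creep) - 1  [with Stress=6, Creep=14]  = 13.
Change = 9 − 13 = -4.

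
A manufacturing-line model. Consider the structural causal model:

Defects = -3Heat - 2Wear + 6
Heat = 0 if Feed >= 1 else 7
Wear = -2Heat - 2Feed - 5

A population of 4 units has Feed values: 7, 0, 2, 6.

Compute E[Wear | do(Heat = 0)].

-12.5

do(Heat=0) breaks Heat's dependence on Feed. With Heat=0 fixed, Wear across the units is -19, -5, -9, -17, mean -12.5.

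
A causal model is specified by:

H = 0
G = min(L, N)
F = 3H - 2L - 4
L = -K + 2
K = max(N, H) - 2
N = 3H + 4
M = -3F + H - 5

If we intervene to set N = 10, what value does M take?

-29

Under do(N=10), the mechanism N = 3H + 4 is discarded; N is fixed at 10.
K = max(N, H) - 2  [with N=10, H=0]  = 8
L = -K + 2  [with K=8]  = -6
F = 3H - 2L - 4  [with H=0, L=-6]  = 8
M = -3F + H - 5  [with F=8, H=0]  = -29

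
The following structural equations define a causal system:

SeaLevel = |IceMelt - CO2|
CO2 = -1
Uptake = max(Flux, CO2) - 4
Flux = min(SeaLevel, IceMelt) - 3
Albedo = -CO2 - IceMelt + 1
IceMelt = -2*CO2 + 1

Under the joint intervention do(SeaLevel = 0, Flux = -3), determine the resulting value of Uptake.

The joint intervention fixes SeaLevel = 0, Flux = -3, removing each variable's own equation.
Uptake = max(Flux, CO2) - 4  [with Flux=-3, CO2=-1]  = -5

-5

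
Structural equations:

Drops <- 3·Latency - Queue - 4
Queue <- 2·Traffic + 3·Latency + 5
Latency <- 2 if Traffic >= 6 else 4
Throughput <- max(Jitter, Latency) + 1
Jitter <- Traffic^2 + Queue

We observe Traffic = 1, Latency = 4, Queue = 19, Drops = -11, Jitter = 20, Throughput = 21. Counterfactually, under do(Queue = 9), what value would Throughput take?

The intervention breaks the incoming arrows to Queue: Queue <- 2·Traffic + 3·Latency + 5 no longer applies, and Queue = 9.
Latency = 2 if Traffic >= 6 else 4  [with Traffic=1]  = 4
Jitter = Traffic^2 + Queue  [with Traffic=1, Queue=9]  = 10
Throughput = max(Jitter, Latency) + 1  [with Jitter=10, Latency=4]  = 11

11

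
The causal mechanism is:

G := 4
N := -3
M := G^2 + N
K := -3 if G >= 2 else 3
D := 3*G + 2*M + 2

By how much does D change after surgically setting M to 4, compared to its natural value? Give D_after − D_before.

-18

do(M=4) replaces the equation M := G^2 + N with the constant M = 4.
D = 3*G + 2*M + 2  [with G=4, M=4]  = 22
Without intervention: M = G^2 + N  [with G=4, N=-3]  = 13; D = 3*G + 2*M + 2  [with G=4, M=13]  = 40.
Change = 22 − 40 = -18.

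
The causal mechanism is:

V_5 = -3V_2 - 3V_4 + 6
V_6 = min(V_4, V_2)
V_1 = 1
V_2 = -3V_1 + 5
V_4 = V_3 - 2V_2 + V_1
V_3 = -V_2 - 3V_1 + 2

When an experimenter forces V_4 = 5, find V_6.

2

Under do(V_4=5), the mechanism V_4 = V_3 - 2V_2 + V_1 is discarded; V_4 is fixed at 5.
V_2 = -3V_1 + 5  [with V_1=1]  = 2
V_6 = min(V_4, V_2)  [with V_4=5, V_2=2]  = 2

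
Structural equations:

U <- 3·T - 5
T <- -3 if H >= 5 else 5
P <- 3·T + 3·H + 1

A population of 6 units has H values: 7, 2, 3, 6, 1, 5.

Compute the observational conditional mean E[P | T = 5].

22

E[P|T=5] averages over only the 3 units with T=5 (H = 2, 3, 1): P = 22, 25, 19, mean 22.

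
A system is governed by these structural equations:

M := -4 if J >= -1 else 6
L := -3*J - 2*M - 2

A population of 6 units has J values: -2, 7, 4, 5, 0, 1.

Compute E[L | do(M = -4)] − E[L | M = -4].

2.7

The intervention sets M=-4 in all 6 units regardless of J. Recomputing L per unit gives 12, -15, -6, -9, 6, 3; average -1.5.
E[L|M=-4] averages over only the 5 units with M=-4 (J = 7, 4, 5, 0, 1): L = -15, -6, -9, 6, 3, mean -4.2.
Difference = -1.5 − (-4.2) = 2.7.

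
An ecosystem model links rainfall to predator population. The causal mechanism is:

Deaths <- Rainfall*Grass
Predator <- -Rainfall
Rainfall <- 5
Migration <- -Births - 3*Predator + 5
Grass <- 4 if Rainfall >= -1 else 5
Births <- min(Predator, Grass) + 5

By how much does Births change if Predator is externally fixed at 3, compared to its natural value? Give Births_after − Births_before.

8

The intervention breaks the incoming arrows to Predator: Predator <- -Rainfall no longer applies, and Predator = 3.
Grass = 4 if Rainfall >= -1 else 5  [with Rainfall=5]  = 4
Births = min(Predator, Grass) + 5  [with Predator=3, Grass=4]  = 8
Without intervention: Grass = 4 if Rainfall >= -1 else 5  [with Rainfall=5]  = 4; Predator = -Rainfall  [with Rainfall=5]  = -5; Births = min(Predator, Grass) + 5  [with Predator=-5, Grass=4]  = 0.
Change = 8 − 0 = 8.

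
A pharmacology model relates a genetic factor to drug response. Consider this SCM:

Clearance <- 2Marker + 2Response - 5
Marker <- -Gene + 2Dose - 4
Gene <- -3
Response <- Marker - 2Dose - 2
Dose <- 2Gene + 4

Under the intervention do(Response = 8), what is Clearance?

Intervening sets Response = 8 and removes its equation (Response <- Marker - 2Dose - 2).
Dose = 2Gene + 4  [with Gene=-3]  = -2
Marker = -Gene + 2Dose - 4  [with Gene=-3, Dose=-2]  = -5
Clearance = 2Marker + 2Response - 5  [with Marker=-5, Response=8]  = 1

1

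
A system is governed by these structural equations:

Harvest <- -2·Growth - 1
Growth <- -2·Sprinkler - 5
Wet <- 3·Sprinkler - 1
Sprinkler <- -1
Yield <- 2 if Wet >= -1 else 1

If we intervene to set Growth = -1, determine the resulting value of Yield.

1

The intervention breaks the incoming arrows to Growth: Growth <- -2·Sprinkler - 5 no longer applies, and Growth = -1.
Yield is not downstream of the intervention, so its value is determined by the original equations.
Wet = 3·Sprinkler - 1  [with Sprinkler=-1]  = -4
Yield = 2 if Wet >= -1 else 1  [with Wet=-4]  = 1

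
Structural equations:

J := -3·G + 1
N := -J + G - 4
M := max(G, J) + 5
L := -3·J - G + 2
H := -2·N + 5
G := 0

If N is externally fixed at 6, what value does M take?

6

do(N=6) replaces the equation N := -J + G - 4 with the constant N = 6.
M is not downstream of the intervention, so its value is determined by the original equations.
J = -3·G + 1  [with G=0]  = 1
M = max(G, J) + 5  [with G=0, J=1]  = 6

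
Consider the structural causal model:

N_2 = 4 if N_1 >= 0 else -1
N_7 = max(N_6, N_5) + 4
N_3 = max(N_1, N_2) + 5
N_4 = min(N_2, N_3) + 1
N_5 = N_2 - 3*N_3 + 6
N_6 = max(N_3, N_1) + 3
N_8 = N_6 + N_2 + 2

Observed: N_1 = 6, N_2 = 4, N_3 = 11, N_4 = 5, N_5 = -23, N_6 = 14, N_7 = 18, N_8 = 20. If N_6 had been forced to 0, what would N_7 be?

Intervening sets N_6 = 0 and removes its equation (N_6 = max(N_3, N_1) + 3).
N_2 = 4 if N_1 >= 0 else -1  [with N_1=6]  = 4
N_3 = max(N_1, N_2) + 5  [with N_1=6, N_2=4]  = 11
N_5 = N_2 - 3*N_3 + 6  [with N_2=4, N_3=11]  = -23
N_7 = max(N_6, N_5) + 4  [with N_6=0, N_5=-23]  = 4

4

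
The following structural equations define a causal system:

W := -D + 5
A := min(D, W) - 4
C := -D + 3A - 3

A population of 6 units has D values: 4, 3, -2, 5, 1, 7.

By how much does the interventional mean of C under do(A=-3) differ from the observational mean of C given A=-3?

The intervention sets A=-3 in all 6 units regardless of D. Recomputing C per unit gives -16, -15, -10, -17, -13, -19; average -15.
E[C|A=-3] averages over only the 2 units with A=-3 (D = 4, 1): C = -16, -13, mean -14.5.
Difference = -15 − (-14.5) = -0.5.

-0.5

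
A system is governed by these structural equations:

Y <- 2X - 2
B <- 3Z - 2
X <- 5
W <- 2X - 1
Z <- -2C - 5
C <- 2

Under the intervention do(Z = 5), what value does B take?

The intervention breaks the incoming arrows to Z: Z <- -2C - 5 no longer applies, and Z = 5.
B = 3Z - 2  [with Z=5]  = 13

13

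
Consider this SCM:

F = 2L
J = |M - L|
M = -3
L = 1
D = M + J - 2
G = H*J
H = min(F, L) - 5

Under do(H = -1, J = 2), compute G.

Under do(H = -1, J = 2), each intervened variable's structural equation is replaced by its fixed value.
G = H*J  [with H=-1, J=2]  = -2

-2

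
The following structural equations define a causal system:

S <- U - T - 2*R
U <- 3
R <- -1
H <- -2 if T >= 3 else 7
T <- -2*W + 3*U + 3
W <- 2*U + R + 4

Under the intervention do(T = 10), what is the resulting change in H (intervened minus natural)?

-9

Under do(T=10), the mechanism T <- -2*W + 3*U + 3 is discarded; T is fixed at 10.
H = -2 if T >= 3 else 7  [with T=10]  = -2
Without intervention: W = 2*U + R + 4  [with U=3, R=-1]  = 9; T = -2*W + 3*U + 3  [with W=9, U=3]  = -6; H = -2 if T >= 3 else 7  [with T=-6]  = 7.
Change = -2 − 7 = -9.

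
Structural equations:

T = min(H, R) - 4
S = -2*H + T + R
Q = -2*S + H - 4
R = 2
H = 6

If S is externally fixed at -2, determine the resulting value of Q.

6

Intervening sets S = -2 and removes its equation (S = -2*H + T + R).
Q = -2*S + H - 4  [with S=-2, H=6]  = 6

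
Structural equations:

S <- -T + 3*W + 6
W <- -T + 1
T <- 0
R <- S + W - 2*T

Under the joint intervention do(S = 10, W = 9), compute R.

19

The joint intervention fixes S = 10, W = 9, removing each variable's own equation.
R = S + W - 2*T  [with S=10, W=9, T=0]  = 19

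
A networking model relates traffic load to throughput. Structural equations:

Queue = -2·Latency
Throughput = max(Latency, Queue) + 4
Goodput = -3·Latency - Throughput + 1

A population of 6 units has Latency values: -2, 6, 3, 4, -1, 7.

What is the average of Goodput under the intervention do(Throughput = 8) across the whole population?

Every unit gets Throughput=8 under the intervention. Goodput values become -1, -25, -16, -19, -4, -28; E[Goodput|do(Throughput=8)] = -15.5.

-15.5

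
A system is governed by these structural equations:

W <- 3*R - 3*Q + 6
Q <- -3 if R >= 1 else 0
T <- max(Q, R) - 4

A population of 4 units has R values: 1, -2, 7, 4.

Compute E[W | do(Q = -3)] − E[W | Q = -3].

Every unit gets Q=-3 under the intervention. W values become 18, 9, 36, 27; E[W|do(Q=-3)] = 22.5.
Conditioning on Q=-3 selects the 3 unit(s) with R ∈ {1, 7, 4}. Their W values: 18, 36, 27. Mean = 27.
Difference = 22.5 − 27 = -4.5.

-4.5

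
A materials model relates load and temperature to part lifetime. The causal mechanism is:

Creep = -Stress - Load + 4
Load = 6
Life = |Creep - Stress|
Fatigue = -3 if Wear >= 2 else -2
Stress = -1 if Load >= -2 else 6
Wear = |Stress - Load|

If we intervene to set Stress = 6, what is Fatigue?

do(Stress=6) replaces the equation Stress = -1 if Load >= -2 else 6 with the constant Stress = 6.
Wear = |Stress - Load|  [with Stress=6, Load=6]  = 0
Fatigue = -3 if Wear >= 2 else -2  [with Wear=0]  = -2

-2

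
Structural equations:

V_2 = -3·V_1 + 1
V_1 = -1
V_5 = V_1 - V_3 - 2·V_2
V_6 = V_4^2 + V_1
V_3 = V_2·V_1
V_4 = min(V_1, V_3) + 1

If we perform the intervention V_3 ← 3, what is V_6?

The intervention breaks the incoming arrows to V_3: V_3 = V_2·V_1 no longer applies, and V_3 = 3.
V_4 = min(V_1, V_3) + 1  [with V_1=-1, V_3=3]  = 0
V_6 = V_4^2 + V_1  [with V_4=0, V_1=-1]  = -1

-1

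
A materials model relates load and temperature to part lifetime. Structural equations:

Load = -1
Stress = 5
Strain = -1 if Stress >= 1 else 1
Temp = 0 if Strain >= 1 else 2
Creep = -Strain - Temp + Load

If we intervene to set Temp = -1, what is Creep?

Intervening sets Temp = -1 and removes its equation (Temp = 0 if Strain >= 1 else 2).
Strain = -1 if Stress >= 1 else 1  [with Stress=5]  = -1
Creep = -Strain - Temp + Load  [with Strain=-1, Temp=-1, Load=-1]  = 1

1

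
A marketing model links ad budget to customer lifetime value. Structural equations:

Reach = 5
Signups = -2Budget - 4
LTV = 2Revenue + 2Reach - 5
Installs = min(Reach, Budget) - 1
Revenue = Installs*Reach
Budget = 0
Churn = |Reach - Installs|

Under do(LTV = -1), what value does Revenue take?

Intervening sets LTV = -1 and removes its equation (LTV = 2Revenue + 2Reach - 5).
Since Revenue is not a descendant of the intervened variable, it is unaffected.
Installs = min(Reach, Budget) - 1  [with Reach=5, Budget=0]  = -1
Revenue = Installs*Reach  [with Installs=-1, Reach=5]  = -5

-5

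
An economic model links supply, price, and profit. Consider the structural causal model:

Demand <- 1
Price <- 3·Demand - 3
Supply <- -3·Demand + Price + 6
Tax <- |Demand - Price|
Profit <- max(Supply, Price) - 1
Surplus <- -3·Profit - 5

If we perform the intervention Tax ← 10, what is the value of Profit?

Intervening sets Tax = 10 and removes its equation (Tax <- |Demand - Price|).
No directed path runs from Tax to Profit, so Profit keeps its natural value.
Price = 3·Demand - 3  [with Demand=1]  = 0
Supply = -3·Demand + Price + 6  [with Demand=1, Price=0]  = 3
Profit = max(Supply, Price) - 1  [with Supply=3, Price=0]  = 2

2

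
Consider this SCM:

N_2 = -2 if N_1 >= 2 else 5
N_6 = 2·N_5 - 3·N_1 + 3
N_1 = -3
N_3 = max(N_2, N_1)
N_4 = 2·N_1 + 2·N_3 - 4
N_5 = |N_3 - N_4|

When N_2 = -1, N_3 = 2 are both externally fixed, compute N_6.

Under do(N_2 = -1, N_3 = 2), each intervened variable's structural equation is replaced by its fixed value.
N_4 = 2·N_1 + 2·N_3 - 4  [with N_1=-3, N_3=2]  = -6
N_5 = |N_3 - N_4|  [with N_3=2, N_4=-6]  = 8
N_6 = 2·N_5 - 3·N_1 + 3  [with N_5=8, N_1=-3]  = 28

28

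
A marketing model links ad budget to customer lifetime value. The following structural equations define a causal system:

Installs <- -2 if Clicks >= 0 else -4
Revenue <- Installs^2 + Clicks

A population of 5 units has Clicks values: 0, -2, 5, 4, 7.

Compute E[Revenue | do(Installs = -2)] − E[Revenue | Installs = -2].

Under do(Installs=-2), Installs's equation is replaced by Installs=-2 for every unit. Per-unit Revenue: 4, 2, 9, 8, 11. Mean = 6.8.
Conditioning on Installs=-2 selects the 4 unit(s) with Clicks ∈ {0, 5, 4, 7}. Their Revenue values: 4, 9, 8, 11. Mean = 8.
Difference = 6.8 − 8 = -1.2.

-1.2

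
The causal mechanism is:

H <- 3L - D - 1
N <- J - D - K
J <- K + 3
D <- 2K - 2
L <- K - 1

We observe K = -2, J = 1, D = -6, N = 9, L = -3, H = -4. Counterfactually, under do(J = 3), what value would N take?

Under do(J=3), the mechanism J <- K + 3 is discarded; J is fixed at 3.
D = 2K - 2  [with K=-2]  = -6
N = J - D - K  [with J=3, D=-6, K=-2]  = 11

11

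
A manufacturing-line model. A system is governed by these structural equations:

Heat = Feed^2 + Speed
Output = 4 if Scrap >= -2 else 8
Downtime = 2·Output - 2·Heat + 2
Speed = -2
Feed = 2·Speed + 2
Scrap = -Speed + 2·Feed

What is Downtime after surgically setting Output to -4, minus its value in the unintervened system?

-16

The intervention breaks the incoming arrows to Output: Output = 4 if Scrap >= -2 else 8 no longer applies, and Output = -4.
Feed = 2·Speed + 2  [with Speed=-2]  = -2
Heat = Feed^2 + Speed  [with Feed=-2, Speed=-2]  = 2
Downtime = 2·Output - 2·Heat + 2  [with Output=-4, Heat=2]  = -10
Without intervention: Feed = 2·Speed + 2  [with Speed=-2]  = -2; Heat = Feed^2 + Speed  [with Feed=-2, Speed=-2]  = 2; Scrap = -Speed + 2·Feed  [with Speed=-2, Feed=-2]  = -2; Output = 4 if Scrap >= -2 else 8  [with Scrap=-2]  = 4; Downtime = 2·Output - 2·Heat + 2  [with Output=4, Heat=2]  = 6.
Change = -10 − 6 = -16.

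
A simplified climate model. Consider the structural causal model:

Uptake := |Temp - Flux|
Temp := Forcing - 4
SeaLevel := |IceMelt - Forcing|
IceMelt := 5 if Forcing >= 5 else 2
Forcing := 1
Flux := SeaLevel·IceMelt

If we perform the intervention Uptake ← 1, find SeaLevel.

1

do(Uptake=1) replaces the equation Uptake := |Temp - Flux| with the constant Uptake = 1.
No directed path runs from Uptake to SeaLevel, so SeaLevel keeps its natural value.
IceMelt = 5 if Forcing >= 5 else 2  [with Forcing=1]  = 2
SeaLevel = |IceMelt - Forcing|  [with IceMelt=2, Forcing=1]  = 1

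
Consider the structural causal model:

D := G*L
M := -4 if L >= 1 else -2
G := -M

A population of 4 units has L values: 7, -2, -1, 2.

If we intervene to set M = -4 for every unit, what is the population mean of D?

6

Every unit gets M=-4 under the intervention. D values become 28, -8, -4, 8; E[D|do(M=-4)] = 6.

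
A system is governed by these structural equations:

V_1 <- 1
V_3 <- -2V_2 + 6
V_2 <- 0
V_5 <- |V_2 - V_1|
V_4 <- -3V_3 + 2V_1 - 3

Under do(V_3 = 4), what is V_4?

-13

The intervention breaks the incoming arrows to V_3: V_3 <- -2V_2 + 6 no longer applies, and V_3 = 4.
V_4 = -3V_3 + 2V_1 - 3  [with V_3=4, V_1=1]  = -13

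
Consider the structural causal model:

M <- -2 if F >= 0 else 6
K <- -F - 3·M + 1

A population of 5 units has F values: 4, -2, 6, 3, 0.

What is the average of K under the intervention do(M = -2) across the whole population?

Under do(M=-2), M's equation is replaced by M=-2 for every unit. Per-unit K: 3, 9, 1, 4, 7. Mean = 4.8.

4.8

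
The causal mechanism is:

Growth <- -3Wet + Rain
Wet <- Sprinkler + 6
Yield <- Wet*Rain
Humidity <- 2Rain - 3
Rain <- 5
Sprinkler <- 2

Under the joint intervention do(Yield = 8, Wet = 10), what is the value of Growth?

-25

Under do(Yield = 8, Wet = 10), each intervened variable's structural equation is replaced by its fixed value.
Growth = -3Wet + Rain  [with Wet=10, Rain=5]  = -25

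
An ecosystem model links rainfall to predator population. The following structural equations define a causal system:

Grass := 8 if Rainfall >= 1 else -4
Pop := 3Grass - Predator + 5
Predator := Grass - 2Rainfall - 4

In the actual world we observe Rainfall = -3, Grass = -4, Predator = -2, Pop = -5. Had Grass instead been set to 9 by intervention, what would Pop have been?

21

Under do(Grass=9), the mechanism Grass := 8 if Rainfall >= 1 else -4 is discarded; Grass is fixed at 9.
Predator = Grass - 2Rainfall - 4  [with Grass=9, Rainfall=-3]  = 11
Pop = 3Grass - Predator + 5  [with Grass=9, Predator=11]  = 21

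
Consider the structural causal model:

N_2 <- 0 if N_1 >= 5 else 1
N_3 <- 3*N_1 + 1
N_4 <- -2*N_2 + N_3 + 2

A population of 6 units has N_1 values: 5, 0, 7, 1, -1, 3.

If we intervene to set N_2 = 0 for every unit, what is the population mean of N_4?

10.5

do(N_2=0) breaks N_2's dependence on N_1. With N_2=0 fixed, N_4 across the units is 18, 3, 24, 6, 0, 12, mean 10.5.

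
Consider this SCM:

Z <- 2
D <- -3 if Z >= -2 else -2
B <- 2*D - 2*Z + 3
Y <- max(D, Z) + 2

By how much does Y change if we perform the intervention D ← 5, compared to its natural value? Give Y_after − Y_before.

Under do(D=5), the mechanism D <- -3 if Z >= -2 else -2 is discarded; D is fixed at 5.
Y = max(D, Z) + 2  [with D=5, Z=2]  = 7
Without intervention: D = -3 if Z >= -2 else -2  [with Z=2]  = -3; Y = max(D, Z) + 2  [with D=-3, Z=2]  = 4.
Change = 7 − 4 = 3.

3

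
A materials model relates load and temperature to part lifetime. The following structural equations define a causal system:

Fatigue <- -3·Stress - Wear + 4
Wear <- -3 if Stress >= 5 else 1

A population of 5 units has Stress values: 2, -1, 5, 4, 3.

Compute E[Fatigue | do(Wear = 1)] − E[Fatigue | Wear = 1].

-1.8

do(Wear=1) breaks Wear's dependence on Stress. With Wear=1 fixed, Fatigue across the units is -3, 6, -12, -9, -6, mean -4.8.
Conditioning on Wear=1 selects the 4 unit(s) with Stress ∈ {2, -1, 4, 3}. Their Fatigue values: -3, 6, -9, -6. Mean = -3.
Difference = -4.8 − (-3) = -1.8.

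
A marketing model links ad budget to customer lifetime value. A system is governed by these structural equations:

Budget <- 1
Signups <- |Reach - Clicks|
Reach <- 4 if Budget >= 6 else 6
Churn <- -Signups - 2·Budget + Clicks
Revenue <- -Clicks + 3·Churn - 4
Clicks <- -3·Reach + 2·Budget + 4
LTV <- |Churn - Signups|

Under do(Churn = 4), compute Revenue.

20

The intervention breaks the incoming arrows to Churn: Churn <- -Signups - 2·Budget + Clicks no longer applies, and Churn = 4.
Reach = 4 if Budget >= 6 else 6  [with Budget=1]  = 6
Clicks = -3·Reach + 2·Budget + 4  [with Reach=6, Budget=1]  = -12
Revenue = -Clicks + 3·Churn - 4  [with Clicks=-12, Churn=4]  = 20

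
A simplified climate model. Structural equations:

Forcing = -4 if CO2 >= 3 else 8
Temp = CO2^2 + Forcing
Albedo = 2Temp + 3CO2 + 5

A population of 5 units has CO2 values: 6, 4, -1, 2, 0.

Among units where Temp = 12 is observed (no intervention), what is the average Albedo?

38

E[Albedo|Temp=12] averages over only the 2 units with Temp=12 (CO2 = 4, 2): Albedo = 41, 35, mean 38.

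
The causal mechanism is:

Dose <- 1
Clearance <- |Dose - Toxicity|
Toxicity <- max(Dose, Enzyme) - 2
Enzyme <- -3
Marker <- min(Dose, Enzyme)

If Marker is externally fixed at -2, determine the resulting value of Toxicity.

-1

The intervention breaks the incoming arrows to Marker: Marker <- min(Dose, Enzyme) no longer applies, and Marker = -2.
Toxicity is not downstream of the intervention, so its value is determined by the original equations.
Toxicity = max(Dose, Enzyme) - 2  [with Dose=1, Enzyme=-3]  = -1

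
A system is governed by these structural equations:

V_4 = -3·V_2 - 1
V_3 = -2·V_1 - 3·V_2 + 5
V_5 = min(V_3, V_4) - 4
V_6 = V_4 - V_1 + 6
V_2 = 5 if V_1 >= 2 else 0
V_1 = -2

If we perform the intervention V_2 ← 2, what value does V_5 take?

-11

do(V_2=2) replaces the equation V_2 = 5 if V_1 >= 2 else 0 with the constant V_2 = 2.
V_3 = -2·V_1 - 3·V_2 + 5  [with V_1=-2, V_2=2]  = 3
V_4 = -3·V_2 - 1  [with V_2=2]  = -7
V_5 = min(V_3, V_4) - 4  [with V_3=3, V_4=-7]  = -11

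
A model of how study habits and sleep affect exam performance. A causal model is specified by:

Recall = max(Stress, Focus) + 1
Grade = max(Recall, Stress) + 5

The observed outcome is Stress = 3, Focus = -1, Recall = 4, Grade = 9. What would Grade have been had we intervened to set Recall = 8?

13

The intervention breaks the incoming arrows to Recall: Recall = max(Stress, Focus) + 1 no longer applies, and Recall = 8.
Grade = max(Recall, Stress) + 5  [with Recall=8, Stress=3]  = 13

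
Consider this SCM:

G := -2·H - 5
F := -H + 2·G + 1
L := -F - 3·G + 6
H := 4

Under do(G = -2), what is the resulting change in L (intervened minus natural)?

Under do(G=-2), the mechanism G := -2·H - 5 is discarded; G is fixed at -2.
F = -H + 2·G + 1  [with H=4, G=-2]  = -7
L = -F - 3·G + 6  [with F=-7, G=-2]  = 19
Without intervention: G = -2·H - 5  [with H=4]  = -13; F = -H + 2·G + 1  [with H=4, G=-13]  = -29; L = -F - 3·G + 6  [with F=-29, G=-13]  = 74.
Change = 19 − 74 = -55.

-55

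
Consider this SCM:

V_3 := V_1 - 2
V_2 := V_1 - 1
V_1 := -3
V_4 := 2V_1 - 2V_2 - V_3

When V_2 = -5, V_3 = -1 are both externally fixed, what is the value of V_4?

Setting V_2 = -5, V_3 = -1 by intervention discards those variables' equations.
V_4 = 2V_1 - 2V_2 - V_3  [with V_1=-3, V_2=-5, V_3=-1]  = 5

5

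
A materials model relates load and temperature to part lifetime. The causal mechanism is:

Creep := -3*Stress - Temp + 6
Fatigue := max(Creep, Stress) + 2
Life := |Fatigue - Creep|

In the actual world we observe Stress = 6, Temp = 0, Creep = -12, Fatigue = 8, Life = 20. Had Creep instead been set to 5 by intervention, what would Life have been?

do(Creep=5) replaces the equation Creep := -3*Stress - Temp + 6 with the constant Creep = 5.
Fatigue = max(Creep, Stress) + 2  [with Creep=5, Stress=6]  = 8
Life = |Fatigue - Creep|  [with Fatigue=8, Creep=5]  = 3

3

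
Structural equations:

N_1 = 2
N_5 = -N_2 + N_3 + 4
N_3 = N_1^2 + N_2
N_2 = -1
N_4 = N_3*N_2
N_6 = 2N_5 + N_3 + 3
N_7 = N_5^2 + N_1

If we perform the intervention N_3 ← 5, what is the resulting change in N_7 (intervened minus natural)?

36

The intervention breaks the incoming arrows to N_3: N_3 = N_1^2 + N_2 no longer applies, and N_3 = 5.
N_5 = -N_2 + N_3 + 4  [with N_2=-1, N_3=5]  = 10
N_7 = N_5^2 + N_1  [with N_5=10, N_1=2]  = 102
Without intervention: N_3 = N_1^2 + N_2  [with N_1=2, N_2=-1]  = 3; N_5 = -N_2 + N_3 + 4  [with N_2=-1, N_3=3]  = 8; N_7 = N_5^2 + N_1  [with N_5=8, N_1=2]  = 66.
Change = 102 − 66 = 36.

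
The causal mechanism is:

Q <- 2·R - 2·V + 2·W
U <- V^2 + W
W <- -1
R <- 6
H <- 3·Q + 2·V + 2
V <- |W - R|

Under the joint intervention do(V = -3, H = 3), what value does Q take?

16

The joint intervention fixes V = -3, H = 3, removing each variable's own equation.
Q = 2·R - 2·V + 2·W  [with R=6, V=-3, W=-1]  = 16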